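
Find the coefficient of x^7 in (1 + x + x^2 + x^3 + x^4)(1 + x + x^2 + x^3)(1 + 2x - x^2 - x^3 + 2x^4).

(1 + x + x^2 + x^3 + x^4) has coefficients 1,1,1,1,1 for degrees 0…4.
(1 + x + x^2 + x^3) has coefficients 1,1,1,1,0,0,0,0 for degrees 0…7.
Finally multiplying by (1 + 2x - x^2 - x^3 + 2x^4), the product of all factors after the first has coefficients 1,3,2,1,2,0,1,2 for degrees 0…7.
[x^7] = 1·2 + 1·1 + 1·0 + 1·2 + 1·1 = 6.

6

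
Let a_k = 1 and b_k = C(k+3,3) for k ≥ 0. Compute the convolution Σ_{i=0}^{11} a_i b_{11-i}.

The convolution is the t^11 coefficient of A(t)B(t).
Σ = 1·364 + 1·286 + 1·220 + 1·165 + 1·120 + 1·84 + 1·56 + 1·35 + 1·20 + 1·10 + 1·4 + 1·1 = 1365.

1365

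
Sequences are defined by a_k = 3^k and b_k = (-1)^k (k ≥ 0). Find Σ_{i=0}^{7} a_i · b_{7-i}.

Write out a_i and b_{7-i} for i = 0,…,7 and sum the products.
Σ = 1·(-1) + 3·1 + 9·(-1) + 27·1 + 81·(-1) + 243·1 + 729·(-1) + 2187·1 = 1640.

1640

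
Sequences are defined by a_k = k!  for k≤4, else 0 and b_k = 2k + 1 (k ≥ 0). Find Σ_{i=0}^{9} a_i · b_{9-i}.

The convolution is the t^9 coefficient of A(t)B(t).
Σ = 1·19 + 1·17 + 2·15 + 6·13 + 24·11 + 0·9 + 0·7 + 0·5 + 0·3 + 0·1 = 408.

408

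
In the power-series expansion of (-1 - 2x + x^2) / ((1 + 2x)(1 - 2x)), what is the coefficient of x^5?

-32

The denominator gives the recurrence a_n = 4a_(n−2) for n ≥ 3; the numerator fixes a_0 = -1, a_1 = -2, a_2 = -3.
Iterating: -1, -2, -3, -8, -12, -32, so a_5 = -32.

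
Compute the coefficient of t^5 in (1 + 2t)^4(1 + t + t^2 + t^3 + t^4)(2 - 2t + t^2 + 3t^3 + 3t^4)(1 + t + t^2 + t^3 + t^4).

(1 + 2t)^4 has coefficients 1,8,24,32,16 for degrees 0…4.
(1 + t + t^2 + t^3 + t^4) has coefficients 1,1,1,1,1,0 for degrees 0…5.
Multiplying by (2 - 2t + t^2 + 3t^3 + 3t^4) gives running coefficients 2,0,1,4,7,5 for degrees 0…5.
Finally multiplying by (1 + t + t^2 + t^3 + t^4), the product of all factors after the first has coefficients 2,2,3,7,14,17 for degrees 0…5.
[t^5] = 1·17 + 8·14 + 24·7 + 32·3 + 16·2 = 425.

425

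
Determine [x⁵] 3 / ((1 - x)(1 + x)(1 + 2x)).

-126

Partial fractions give a closed form: a_n = (1/2)·1^n + (-3/2)·(-1)^n + (4)·(-2)^n.
At n = 5: a_5 = -126.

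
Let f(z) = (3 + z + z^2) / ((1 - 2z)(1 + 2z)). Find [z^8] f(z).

The denominator gives the recurrence a_n = 4a_(n−2) for n ≥ 3; the numerator fixes a_0 = 3, a_1 = 1, a_2 = 13.
Iterating: 3, 1, 13, 4, 52, 16, 208, 64, 832, so a_8 = 832.

832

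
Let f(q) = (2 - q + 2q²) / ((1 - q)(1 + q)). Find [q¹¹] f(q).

The denominator gives the recurrence a_n = a_(n−2) for n ≥ 3; the numerator fixes a_0 = 2, a_1 = -1, a_2 = 4.
Iterating: 2, -1, 4, -1, 4, -1, 4, -1, 4, -1, 4, -1, so a_11 = -1.

-1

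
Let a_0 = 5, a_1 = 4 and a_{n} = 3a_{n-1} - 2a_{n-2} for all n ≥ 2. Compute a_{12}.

-4090

The ordinary generating function has denominator 1 - 3z + 2z^2.
Iterating the recurrence: a_0,…,a_{12} = 5, 4, 2, -2, -10, -26, -58, -122, -250, -506, -1018, -2042, -4090.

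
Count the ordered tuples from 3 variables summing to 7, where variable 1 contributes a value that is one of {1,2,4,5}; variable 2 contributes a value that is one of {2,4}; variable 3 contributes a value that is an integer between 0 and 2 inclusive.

The generating function for the choices is (q + q^2 + q^4 + q^5)·(q^2 + q^4)·(1 + q + q^2); the count is [q^7].
(q + q^2 + q^4 + q^5) has coefficients 0,1,1,0,1,1 for degrees 0…5.
(q^2 + q^4) has coefficients 0,0,1,0,1,0,0,0 for degrees 0…7.
Finally multiplying by (1 + q + q^2), the product of all factors after the first has coefficients 0,0,1,1,2,1,1,0 for degrees 0…7.
[q^7] = 1·1 + 1·1 + 1·1 + 1·1 = 4.

4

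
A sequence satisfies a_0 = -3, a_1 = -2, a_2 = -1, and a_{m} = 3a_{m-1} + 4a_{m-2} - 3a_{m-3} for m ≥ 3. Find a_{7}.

-239

The ordinary generating function has denominator 1 - 3q - 4q^2 + 3q^3.
Iterating the recurrence: a_0,…,a_{7} = -3, -2, -1, -2, -4, -17, -61, -239.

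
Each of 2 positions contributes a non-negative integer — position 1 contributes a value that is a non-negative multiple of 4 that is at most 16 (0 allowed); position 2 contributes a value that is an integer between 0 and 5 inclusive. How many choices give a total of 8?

The generating function for the choices is (1 + q^4 + q^8 + q^12 + q^16)·(1 + q + q^2 + q^3 + q^4 + q^5); the count is [q^8].
(1 + q^4 + q^8 + q^12 + q^16) has coefficients 1,0,0,0,1,0,0,0,1 for degrees 0…8.
(1 + q + q^2 + q^3 + q^4 + q^5) has coefficients 1,1,1,1,1,1,0,0,0 for degrees 0…8.
[q^8] = 1·0 + 1·1 + 1·1 = 2.

2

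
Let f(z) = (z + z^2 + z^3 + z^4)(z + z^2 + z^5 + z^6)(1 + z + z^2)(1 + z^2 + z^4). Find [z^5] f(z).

9

(z + z^2 + z^3 + z^4) has coefficients 0,1,1,1,1 for degrees 0…4.
(z + z^2 + z^5 + z^6) has coefficients 0,1,1,0,0,1 for degrees 0…5.
Multiplying by (1 + z + z^2) gives running coefficients 0,1,2,2,1,1 for degrees 0…5.
Finally multiplying by (1 + z^2 + z^4), the product of all factors after the first has coefficients 0,1,2,3,3,4 for degrees 0…5.
[z^5] = 1·3 + 1·3 + 1·2 + 1·1 = 9.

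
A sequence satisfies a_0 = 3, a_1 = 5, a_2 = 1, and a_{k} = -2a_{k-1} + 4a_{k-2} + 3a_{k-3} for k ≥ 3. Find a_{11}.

113205

The ordinary generating function has denominator 1 + 2t - 4t^2 - 3t^3.
Iterating the recurrence: a_0,…,a_{11} = 3, 5, 1, 27, -35, 181, -421, 1461, -4063, 12707, -37283, 113205.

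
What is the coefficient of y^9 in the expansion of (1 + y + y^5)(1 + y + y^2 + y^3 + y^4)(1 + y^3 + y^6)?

(1 + y + y^5) has coefficients 1,1,0,0,0,1 for degrees 0…5.
(1 + y + y^2 + y^3 + y^4) has coefficients 1,1,1,1,1,0,0,0,0,0 for degrees 0…9.
Finally multiplying by (1 + y^3 + y^6), the product of all factors after the first has coefficients 1,1,1,2,2,1,2,2,1,1 for degrees 0…9.
[y^9] = 1·1 + 1·1 + 1·2 = 4.

4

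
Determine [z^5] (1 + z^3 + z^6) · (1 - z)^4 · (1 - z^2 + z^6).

(1 + z^3 + z^6) has coefficients 1,0,0,1,0,0 for degrees 0…5.
(1 - z)^4 has coefficients 1,-4,6,-4,1,0 for degrees 0…5.
Finally multiplying by (1 - z^2 + z^6), the product of all factors after the first has coefficients 1,-4,5,0,-5,4 for degrees 0…5.
[z^5] = 1·4 + 1·5 = 9.

9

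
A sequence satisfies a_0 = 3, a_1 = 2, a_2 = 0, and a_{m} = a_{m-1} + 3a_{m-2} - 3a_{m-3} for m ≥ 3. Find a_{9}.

The ordinary generating function has denominator 1 - z - 3z^2 + 3z^3.
Iterating the recurrence: a_0,…,a_{9} = 3, 2, 0, -3, -9, -18, -36, -63, -117, -198.

-198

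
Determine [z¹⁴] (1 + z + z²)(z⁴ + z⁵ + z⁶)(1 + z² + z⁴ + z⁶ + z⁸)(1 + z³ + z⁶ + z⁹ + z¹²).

15

(1 + z + z²) has coefficients 1,1,1 for degrees 0…2.
(z⁴ + z⁵ + z⁶) has coefficients 0,0,0,0,1,1,1,0,0,0,0,0,0,0,0 for degrees 0…14.
Multiplying by (1 + z² + z⁴ + z⁶ + z⁸) gives running coefficients 0,0,0,0,1,1,2,1,2,1,2,1,2,1,1 for degrees 0…14.
Finally multiplying by (1 + z³ + z⁶ + z⁹ + z¹²), the product of all factors after the first has coefficients 0,0,0,0,1,1,2,2,3,3,4,4,5,5,5 for degrees 0…14.
[z¹⁴] = 1·5 + 1·5 + 1·5 = 15.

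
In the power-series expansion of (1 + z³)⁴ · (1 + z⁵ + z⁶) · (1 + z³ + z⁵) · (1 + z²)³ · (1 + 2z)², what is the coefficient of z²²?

501

(1 + z³)⁴ has coefficients 1,0,0,4,0,0,6,0,0,4,0,0,1 for degrees 0…12.
(1 + z⁵ + z⁶) has coefficients 1,0,0,0,0,1,1,0,0,0,0,0,0,0,0,0,0,0,0,0,0,0,0 for degrees 0…22.
Multiplying by (1 + z³ + z⁵) gives running coefficients 1,0,0,1,0,2,1,0,1,1,1,1,0,0,0,0,0,0,0,0,0,0,0 for degrees 0…22.
Multiplying by (1 + z²)³ gives running coefficients 1,0,3,1,3,5,2,9,4,8,7,6,7,6,4,4,1,1,0,0,0,0,0 for degrees 0…22.
Finally multiplying by (1 + 2z)², the product of all factors after the first has coefficients 1,4,7,13,19,21,34,37,48,60,55,66,59,58,56,44,33,21,8,4,0,0,0 for degrees 0…22.
[z²²] = 1·0 + 4·4 + 6·33 + 4·58 + 1·55 = 501.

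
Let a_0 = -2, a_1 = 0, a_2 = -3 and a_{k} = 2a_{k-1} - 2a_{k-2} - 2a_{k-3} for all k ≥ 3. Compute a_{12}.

544

The ordinary generating function has denominator 1 - 2q + 2q^2 + 2q^3.
Iterating the recurrence: a_0,…,a_{12} = -2, 0, -3, -2, 2, 14, 28, 24, -36, -176, -328, -232, 544.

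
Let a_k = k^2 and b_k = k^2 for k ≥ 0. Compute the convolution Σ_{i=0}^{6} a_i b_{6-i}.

259

This is [x^6] in the product of the two ordinary generating functions.
Σ = 0·36 + 1·25 + 4·16 + 9·9 + 16·4 + 25·1 + 36·0 = 259.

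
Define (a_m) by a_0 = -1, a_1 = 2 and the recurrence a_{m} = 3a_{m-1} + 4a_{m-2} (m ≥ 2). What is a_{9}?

The ordinary generating function has denominator 1 - 3x - 4x^2.
Iterating the recurrence: a_0,…,a_{9} = -1, 2, 2, 14, 50, 206, 818, 3278, 13106, 52430.

52430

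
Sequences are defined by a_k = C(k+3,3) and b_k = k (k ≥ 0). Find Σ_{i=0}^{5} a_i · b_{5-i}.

126

The convolution is the t^5 coefficient of A(t)B(t).
Σ = 1·5 + 4·4 + 10·3 + 20·2 + 35·1 + 56·0 = 126.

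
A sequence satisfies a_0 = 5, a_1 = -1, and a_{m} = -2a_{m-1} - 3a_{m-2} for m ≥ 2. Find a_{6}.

155

The ordinary generating function has denominator 1 + 2x + 3x^2.
Iterating the recurrence: a_0,…,a_{6} = 5, -1, -13, 29, -19, -49, 155.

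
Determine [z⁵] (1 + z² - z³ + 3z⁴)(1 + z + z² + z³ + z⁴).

(1 + z² - z³ + 3z⁴) has coefficients 1,0,1,-1,3 for degrees 0…4.
(1 + z + z² + z³ + z⁴) has coefficients 1,1,1,1,1,0 for degrees 0…5.
[z⁵] = 1·0 + 1·1 − 1·1 + 3·1 = 3.

3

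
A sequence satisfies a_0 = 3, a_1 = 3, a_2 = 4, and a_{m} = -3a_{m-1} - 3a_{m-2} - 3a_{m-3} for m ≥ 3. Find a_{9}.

-3321

The ordinary generating function has denominator 1 + 3t + 3t^2 + 3t^3.
Iterating the recurrence: a_0,…,a_{9} = 3, 3, 4, -30, 69, -129, 270, -630, 1467, -3321.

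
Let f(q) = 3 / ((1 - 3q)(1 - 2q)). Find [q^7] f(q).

18915

Partial fractions give a closed form: a_n = (9)·3^n + (-6)·2^n.
At n = 7: a_7 = 18915.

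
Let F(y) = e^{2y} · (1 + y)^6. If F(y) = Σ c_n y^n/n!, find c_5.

12032

The EGF product rule gives c_5 = Σ_{k_1+k_2=5} C(5; k_1,k_2) · ∏ g_i(k_i), where e^{2y} gives (2)^k; (1+y)^6 gives the falling factorial (6)_k.
g_1(k) for k = 0…5: 1, 2, 4, 8, 16, 32.
g_2(k) for k = 0…5: 1, 6, 30, 120, 360, 720.
c_5 = Σ_k C(5,k)·g_1(k)·g_2(5−k) = 1·1·720 + 5·2·360 + 10·4·120 + 10·8·30 + 5·16·6 + 1·32·1 = 720 + 3600 + 4800 + 2400 + 480 + 32 = 12032.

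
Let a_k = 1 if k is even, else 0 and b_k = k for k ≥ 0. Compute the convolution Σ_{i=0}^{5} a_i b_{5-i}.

9

This is [x^5] in the product of the two ordinary generating functions.
Σ = 1·5 + 0·4 + 1·3 + 0·2 + 1·1 + 0·0 = 9.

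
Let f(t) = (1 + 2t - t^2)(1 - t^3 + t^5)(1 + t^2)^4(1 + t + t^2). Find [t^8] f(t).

-6

(1 + 2t - t^2) has coefficients 1,2,-1 for degrees 0…2.
(1 - t^3 + t^5) has coefficients 1,0,0,-1,0,1,0,0,0 for degrees 0…8.
Multiplying by (1 + t^2)^4 gives running coefficients 1,0,4,-1,6,-3,4,-2,1 for degrees 0…8.
Finally multiplying by (1 + t + t^2), the product of all factors after the first has coefficients 1,1,5,3,9,2,7,-1,3 for degrees 0…8.
[t^8] = 1·3 + 2·(-1) − 1·7 = -6.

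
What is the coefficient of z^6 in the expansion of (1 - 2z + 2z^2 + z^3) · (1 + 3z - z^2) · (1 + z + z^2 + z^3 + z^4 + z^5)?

(1 - 2z + 2z^2 + z^3) has coefficients 1,-2,2,1 for degrees 0…3.
(1 + 3z - z^2) has coefficients 1,3,-1,0,0,0,0 for degrees 0…6.
Finally multiplying by (1 + z + z^2 + z^3 + z^4 + z^5), the product of all factors after the first has coefficients 1,4,3,3,3,3,2 for degrees 0…6.
[z^6] = 1·2 − 2·3 + 2·3 + 1·3 = 5.

5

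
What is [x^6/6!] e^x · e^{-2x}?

1

The EGF product rule gives c_6 = Σ_{k_1+k_2=6} C(6; k_1,k_2) · ∏ g_i(k_i), where e^x gives (1)^k; e^{-2x} gives (-2)^k.
g_1(k) for k = 0…6: 1, 1, 1, 1, 1, 1, 1.
g_2(k) for k = 0…6: 1, -2, 4, -8, 16, -32, 64.
c_6 = Σ_k C(6,k)·g_1(k)·g_2(6−k) = 1·1·64 + 6·1·(-32) + 15·1·16 + 20·1·(-8) + 15·1·4 + 6·1·(-2) + 1·1·1 = 64 − 192 + 240 − 160 + 60 − 12 + 1 = 1.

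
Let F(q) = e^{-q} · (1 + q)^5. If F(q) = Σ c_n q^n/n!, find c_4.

-19

The EGF product rule gives c_4 = Σ_{k_1+k_2=4} C(4; k_1,k_2) · ∏ g_i(k_i), where e^{-q} gives (-1)^k; (1+q)^5 gives the falling factorial (5)_k.
g_1(k) for k = 0…4: 1, -1, 1, -1, 1.
g_2(k) for k = 0…4: 1, 5, 20, 60, 120.
c_4 = Σ_k C(4,k)·g_1(k)·g_2(4−k) = 1·1·120 + 4·(-1)·60 + 6·1·20 + 4·(-1)·5 + 1·1·1 = 120 − 240 + 120 − 20 + 1 = -19.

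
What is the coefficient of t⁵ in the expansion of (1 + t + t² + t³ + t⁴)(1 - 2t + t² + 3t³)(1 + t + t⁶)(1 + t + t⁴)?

(1 + t + t² + t³ + t⁴) has coefficients 1,1,1,1,1 for degrees 0…4.
(1 - 2t + t² + 3t³) has coefficients 1,-2,1,3,0,0 for degrees 0…5.
Multiplying by (1 + t + t⁶) gives running coefficients 1,-1,-1,4,3,0 for degrees 0…5.
Finally multiplying by (1 + t + t⁴), the product of all factors after the first has coefficients 1,0,-2,3,8,2 for degrees 0…5.
[t⁵] = 1·2 + 1·8 + 1·3 + 1·(-2) + 1·0 = 11.

11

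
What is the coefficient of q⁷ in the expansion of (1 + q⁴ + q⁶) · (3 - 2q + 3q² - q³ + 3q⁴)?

(1 + q⁴ + q⁶) has coefficients 1,0,0,0,1,0,1 for degrees 0…6.
(3 - 2q + 3q² - q³ + 3q⁴) has coefficients 3,-2,3,-1,3,0,0,0 for degrees 0…7.
[q⁷] = 1·0 + 1·(-1) + 1·(-2) = -3.

-3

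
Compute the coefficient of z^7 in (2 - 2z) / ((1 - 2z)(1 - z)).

Partial fractions give a closed form: a_n = (2)·2^n.
At n = 7: a_7 = 256.

256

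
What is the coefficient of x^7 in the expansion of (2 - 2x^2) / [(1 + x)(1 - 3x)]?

2916

The denominator gives the recurrence a_n = 2a_(n−1) + 3a_(n−2) for n ≥ 3; the numerator fixes a_0 = 2, a_1 = 4, a_2 = 12.
Iterating: 2, 4, 12, 36, 108, 324, 972, 2916, so a_7 = 2916.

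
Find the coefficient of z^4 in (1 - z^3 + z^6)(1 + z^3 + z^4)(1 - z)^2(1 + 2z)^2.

5

(1 - z^3 + z^6) has coefficients 1,0,0,-1,0 for degrees 0…4.
(1 + z^3 + z^4) has coefficients 1,0,0,1,1 for degrees 0…4.
Multiplying by (1 - z)^2 gives running coefficients 1,-2,1,1,-1 for degrees 0…4.
Finally multiplying by (1 + 2z)^2, the product of all factors after the first has coefficients 1,2,-3,-3,7 for degrees 0…4.
[z^4] = 1·7 − 1·2 = 5.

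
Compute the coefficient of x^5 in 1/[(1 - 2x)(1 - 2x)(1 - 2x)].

The denominator gives the recurrence a_n = 6a_(n−1) − 12a_(n−2) + 8a_(n−3) for n ≥ 3; the numerator fixes a_0 = 1, a_1 = 6, a_2 = 24.
Iterating: 1, 6, 24, 80, 240, 672, so a_5 = 672.

672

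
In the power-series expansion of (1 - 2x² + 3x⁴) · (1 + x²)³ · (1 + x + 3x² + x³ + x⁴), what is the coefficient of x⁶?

(1 - 2x² + 3x⁴) has coefficients 1,0,-2,0,3 for degrees 0…4.
(1 + x²)³ has coefficients 1,0,3,0,3,0,1 for degrees 0…6.
Finally multiplying by (1 + x + 3x² + x³ + x⁴), the product of all factors after the first has coefficients 1,1,6,4,13,6,13 for degrees 0…6.
[x⁶] = 1·13 − 2·13 + 3·6 = 5.

5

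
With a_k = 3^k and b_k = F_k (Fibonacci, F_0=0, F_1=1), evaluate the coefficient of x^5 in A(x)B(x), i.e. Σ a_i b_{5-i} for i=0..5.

Write out a_i and b_{5-i} for i = 0,…,5 and sum the products.
Σ = 1·5 + 3·3 + 9·2 + 27·1 + 81·1 + 243·0 = 140.

140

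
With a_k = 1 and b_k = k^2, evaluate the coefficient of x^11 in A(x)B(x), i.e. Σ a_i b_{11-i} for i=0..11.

Write out a_i and b_{11-i} for i = 0,…,11 and sum the products.
Σ = 1·121 + 1·100 + 1·81 + 1·64 + 1·49 + 1·36 + 1·25 + 1·16 + 1·9 + 1·4 + 1·1 + 1·0 = 506.

506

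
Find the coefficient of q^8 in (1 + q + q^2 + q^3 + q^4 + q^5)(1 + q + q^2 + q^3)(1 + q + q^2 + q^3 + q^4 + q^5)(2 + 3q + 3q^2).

156

(1 + q + q^2 + q^3 + q^4 + q^5) has coefficients 1,1,1,1,1,1 for degrees 0…5.
(1 + q + q^2 + q^3) has coefficients 1,1,1,1,0,0,0,0,0 for degrees 0…8.
Multiplying by (1 + q + q^2 + q^3 + q^4 + q^5) gives running coefficients 1,2,3,4,4,4,3,2,1 for degrees 0…8.
Finally multiplying by (2 + 3q + 3q^2), the product of all factors after the first has coefficients 2,7,15,23,29,32,30,25,17 for degrees 0…8.
[q^8] = 1·17 + 1·25 + 1·30 + 1·32 + 1·29 + 1·23 = 156.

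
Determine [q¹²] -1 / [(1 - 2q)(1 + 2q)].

Partial fractions give a closed form: a_n = (-1/2)·2^n + (-1/2)·(-2)^n.
At n = 12: a_12 = -4096.

-4096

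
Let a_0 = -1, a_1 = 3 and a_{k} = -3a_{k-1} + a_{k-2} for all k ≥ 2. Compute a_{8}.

The ordinary generating function has denominator 1 + 3t - t^2.
Iterating the recurrence: a_0,…,a_{8} = -1, 3, -10, 33, -109, 360, -1189, 3927, -12970.

-12970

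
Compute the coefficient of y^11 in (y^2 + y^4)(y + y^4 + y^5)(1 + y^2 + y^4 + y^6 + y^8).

(y^2 + y^4) has coefficients 0,0,1,0,1 for degrees 0…4.
(y + y^4 + y^5) has coefficients 0,1,0,0,1,1,0,0,0,0,0,0 for degrees 0…11.
Finally multiplying by (1 + y^2 + y^4 + y^6 + y^8), the product of all factors after the first has coefficients 0,1,0,1,1,2,1,2,1,2,1,1 for degrees 0…11.
[y^11] = 1·2 + 1·2 = 4.

4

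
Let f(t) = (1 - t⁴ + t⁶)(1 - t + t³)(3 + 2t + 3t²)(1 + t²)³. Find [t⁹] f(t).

(1 - t⁴ + t⁶) has coefficients 1,0,0,0,-1,0,1 for degrees 0…6.
(1 - t + t³) has coefficients 1,-1,0,1,0,0,0,0,0,0 for degrees 0…9.
Multiplying by (3 + 2t + 3t²) gives running coefficients 3,-1,1,0,2,3,0,0,0,0 for degrees 0…9.
Finally multiplying by (1 + t²)³, the product of all factors after the first has coefficients 3,-1,10,-3,14,0,12,8,7,9 for degrees 0…9.
[t⁹] = 1·9 − 1·0 + 1·(-3) = 6.

6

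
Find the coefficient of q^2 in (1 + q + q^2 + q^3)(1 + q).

2

(1 + q + q^2 + q^3) has coefficients 1,1,1 for degrees 0…2.
(1 + q) has coefficients 1,1,0 for degrees 0…2.
[q^2] = 1·0 + 1·1 + 1·1 = 2.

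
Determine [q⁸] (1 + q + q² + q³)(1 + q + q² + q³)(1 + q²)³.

15

(1 + q + q² + q³) has coefficients 1,1,1,1 for degrees 0…3.
(1 + q + q² + q³) has coefficients 1,1,1,1,0,0,0,0,0 for degrees 0…8.
Finally multiplying by (1 + q²)³, the product of all factors after the first has coefficients 1,1,4,4,6,6,4,4,1 for degrees 0…8.
[q⁸] = 1·1 + 1·4 + 1·4 + 1·6 = 15.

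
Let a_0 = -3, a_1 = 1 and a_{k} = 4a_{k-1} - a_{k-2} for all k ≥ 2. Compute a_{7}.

5251

The ordinary generating function has denominator 1 - 4q + q^2.
Iterating the recurrence: a_0,…,a_{7} = -3, 1, 7, 27, 101, 377, 1407, 5251.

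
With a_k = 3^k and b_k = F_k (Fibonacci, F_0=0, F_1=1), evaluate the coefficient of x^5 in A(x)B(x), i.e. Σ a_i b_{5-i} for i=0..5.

The convolution is the x^5 coefficient of A(x)B(x).
Σ = 1·5 + 3·3 + 9·2 + 27·1 + 81·1 + 243·0 = 140.

140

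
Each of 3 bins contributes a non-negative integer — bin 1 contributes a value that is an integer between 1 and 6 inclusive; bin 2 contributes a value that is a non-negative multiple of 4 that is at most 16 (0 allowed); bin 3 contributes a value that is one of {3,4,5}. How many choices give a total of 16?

4

The generating function for the choices is (t + t² + t³ + t⁴ + t⁵ + t⁶)·(1 + t⁴ + t⁸ + t¹² + t¹⁶)·(t³ + t⁴ + t⁵); the count is [t¹⁶].
(t + t² + t³ + t⁴ + t⁵ + t⁶) has coefficients 0,1,1,1,1,1,1 for degrees 0…6.
(1 + t⁴ + t⁸ + t¹² + t¹⁶) has coefficients 1,0,0,0,1,0,0,0,1,0,0,0,1,0,0,0,1 for degrees 0…16.
Finally multiplying by (t³ + t⁴ + t⁵), the product of all factors after the first has coefficients 0,0,0,1,1,1,0,1,1,1,0,1,1,1,0,1,1 for degrees 0…16.
[t¹⁶] = 1·1 + 1·0 + 1·1 + 1·1 + 1·1 + 1·0 = 4.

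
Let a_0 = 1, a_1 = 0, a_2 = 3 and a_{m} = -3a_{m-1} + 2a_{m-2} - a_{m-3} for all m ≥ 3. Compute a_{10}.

82236

The ordinary generating function has denominator 1 + 3z - 2z^2 + z^3.
Iterating the recurrence: a_0,…,a_{10} = 1, 0, 3, -10, 36, -131, 475, -1723, 6250, -22671, 82236.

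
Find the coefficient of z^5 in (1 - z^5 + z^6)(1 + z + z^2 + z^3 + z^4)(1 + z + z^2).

(1 - z^5 + z^6) has coefficients 1,0,0,0,0,-1 for degrees 0…5.
(1 + z + z^2 + z^3 + z^4) has coefficients 1,1,1,1,1,0 for degrees 0…5.
Finally multiplying by (1 + z + z^2), the product of all factors after the first has coefficients 1,2,3,3,3,2 for degrees 0…5.
[z^5] = 1·2 − 1·1 = 1.

1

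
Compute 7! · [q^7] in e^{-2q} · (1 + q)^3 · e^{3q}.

358

The EGF product rule gives c_7 = Σ_{k_1+k_2+k_3=7} C(7; k_1,k_2,k_3) · ∏ g_i(k_i), where e^{-2q} gives (-2)^k; (1+q)^3 gives the falling factorial (3)_k; e^{3q} gives (3)^k.
g_1(k) for k = 0…7: 1, -2, 4, -8, 16, -32, 64, -128.
g_2(k) for k = 0…7: 1, 3, 6, 6, 0, 0, 0, 0.
g_3(k) for k = 0…7: 1, 3, 9, 27, 81, 243, 729, 2187.
First combine the last two factors: h(k) = Σ_j C(k,j)·g_2(j)·g_3(k−j) for k = 0…7: 1, 6, 33, 168, 801, 3618, 15633, 65124.
c_7 = Σ_k C(7,k)·g_1(k)·h(7−k) = 1·1·65124 + 7·(-2)·15633 + 21·4·3618 + 35·(-8)·801 + 35·16·168 + 21·(-32)·33 + 7·64·6 + 1·(-128)·1 = 65124 − 218862 + 303912 − 224280 + 94080 − 22176 + 2688 − 128 = 358.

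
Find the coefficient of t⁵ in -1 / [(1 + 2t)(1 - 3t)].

-133

Partial fractions give a closed form: a_n = (-2/5)·(-2)^n + (-3/5)·3^n.
At n = 5: a_5 = -133.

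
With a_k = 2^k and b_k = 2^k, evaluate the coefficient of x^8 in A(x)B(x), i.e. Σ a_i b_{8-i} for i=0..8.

Write out a_i and b_{8-i} for i = 0,…,8 and sum the products.
Σ = 1·256 + 2·128 + 4·64 + 8·32 + 16·16 + 32·8 + 64·4 + 128·2 + 256·1 = 2304.

2304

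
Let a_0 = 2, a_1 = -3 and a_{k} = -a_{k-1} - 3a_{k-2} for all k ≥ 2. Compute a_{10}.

537

The ordinary generating function has denominator 1 + t + 3t^2.
Iterating the recurrence: a_0,…,a_{10} = 2, -3, -3, 12, -3, -33, 42, 57, -183, 12, 537.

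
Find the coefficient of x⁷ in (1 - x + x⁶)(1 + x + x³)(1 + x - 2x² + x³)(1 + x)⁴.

(1 - x + x⁶) has coefficients 1,-1,0,0,0,0,1 for degrees 0…6.
(1 + x + x³) has coefficients 1,1,0,1,0,0,0,0 for degrees 0…7.
Multiplying by (1 + x - 2x² + x³) gives running coefficients 1,2,-1,0,2,-2,1,0 for degrees 0…7.
Finally multiplying by (1 + x)⁴, the product of all factors after the first has coefficients 1,6,13,12,5,4,4,0 for degrees 0…7.
[x⁷] = 1·0 − 1·4 + 1·6 = 2.

2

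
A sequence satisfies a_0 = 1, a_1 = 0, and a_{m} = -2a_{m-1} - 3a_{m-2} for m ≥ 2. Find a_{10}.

The ordinary generating function has denominator 1 + 2z + 3z^2.
Iterating the recurrence: a_0,…,a_{10} = 1, 0, -3, 6, -3, -12, 33, -30, -39, 168, -219.

-219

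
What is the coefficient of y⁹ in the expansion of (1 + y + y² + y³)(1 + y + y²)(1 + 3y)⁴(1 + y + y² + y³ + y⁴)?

(1 + y + y² + y³) has coefficients 1,1,1,1 for degrees 0…3.
(1 + y + y²) has coefficients 1,1,1,0,0,0,0,0,0,0 for degrees 0…9.
Multiplying by (1 + 3y)⁴ gives running coefficients 1,13,67,174,243,189,81,0,0,0 for degrees 0…9.
Finally multiplying by (1 + y + y² + y³ + y⁴), the product of all factors after the first has coefficients 1,14,81,255,498,686,754,687,513,270 for degrees 0…9.
[y⁹] = 1·270 + 1·513 + 1·687 + 1·754 = 2224.

2224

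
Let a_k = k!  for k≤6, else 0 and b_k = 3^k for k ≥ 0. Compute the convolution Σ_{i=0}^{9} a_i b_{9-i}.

This is [x^9] in the product of the two ordinary generating functions.
Σ = 1·19683 + 1·6561 + 2·2187 + 6·729 + 24·243 + 120·81 + 720·27 + 0·9 + 0·3 + 0·1 = 69984.

69984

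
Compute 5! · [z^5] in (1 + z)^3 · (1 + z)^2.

120

The EGF product rule gives c_5 = Σ_{k_1+k_2=5} C(5; k_1,k_2) · ∏ g_i(k_i), where (1+z)^3 gives the falling factorial (3)_k; (1+z)^2 gives the falling factorial (2)_k.
g_1(k) for k = 0…5: 1, 3, 6, 6, 0, 0.
g_2(k) for k = 0…5: 1, 2, 2, 0, 0, 0.
c_5 = Σ_k C(5,k)·g_1(k)·g_2(5−k) = 10·6·2 = 120.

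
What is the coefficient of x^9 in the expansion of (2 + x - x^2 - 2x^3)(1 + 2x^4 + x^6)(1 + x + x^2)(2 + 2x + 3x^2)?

-23

(2 + x - x^2 - 2x^3) has coefficients 2,1,-1,-2 for degrees 0…3.
(1 + 2x^4 + x^6) has coefficients 1,0,0,0,2,0,1,0,0,0 for degrees 0…9.
Multiplying by (1 + x + x^2) gives running coefficients 1,1,1,0,2,2,3,1,1,0 for degrees 0…9.
Finally multiplying by (2 + 2x + 3x^2), the product of all factors after the first has coefficients 2,4,7,5,7,8,16,14,13,5 for degrees 0…9.
[x^9] = 2·5 + 1·13 − 1·14 − 2·16 = -23.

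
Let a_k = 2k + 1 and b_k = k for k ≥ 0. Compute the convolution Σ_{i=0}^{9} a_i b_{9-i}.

The convolution is the t^9 coefficient of A(t)B(t).
Σ = 1·9 + 3·8 + 5·7 + 7·6 + 9·5 + 11·4 + 13·3 + 15·2 + 17·1 + 19·0 = 285.

285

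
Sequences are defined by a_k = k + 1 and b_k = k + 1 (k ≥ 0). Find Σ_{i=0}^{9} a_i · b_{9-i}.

220

The convolution is the x^9 coefficient of A(x)B(x).
Σ = 1·10 + 2·9 + 3·8 + 4·7 + 5·6 + 6·5 + 7·4 + 8·3 + 9·2 + 10·1 = 220.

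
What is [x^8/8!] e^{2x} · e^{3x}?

The EGF product rule gives c_8 = Σ_{k_1+k_2=8} C(8; k_1,k_2) · ∏ g_i(k_i), where e^{2x} gives (2)^k; e^{3x} gives (3)^k.
g_1(k) for k = 0…8: 1, 2, 4, 8, 16, 32, 64, 128, 256.
g_2(k) for k = 0…8: 1, 3, 9, 27, 81, 243, 729, 2187, 6561.
c_8 = Σ_k C(8,k)·g_1(k)·g_2(8−k) = 1·1·6561 + 8·2·2187 + 28·4·729 + 56·8·243 + 70·16·81 + 56·32·27 + 28·64·9 + 8·128·3 + 1·256·1 = 6561 + 34992 + 81648 + 108864 + 90720 + 48384 + 16128 + 3072 + 256 = 390625.

390625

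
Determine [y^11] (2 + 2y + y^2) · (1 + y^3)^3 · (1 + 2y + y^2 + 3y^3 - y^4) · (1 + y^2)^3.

(2 + 2y + y^2) has coefficients 2,2,1 for degrees 0…2.
(1 + y^3)^3 has coefficients 1,0,0,3,0,0,3,0,0,1,0,0 for degrees 0…11.
Multiplying by (1 + 2y + y^2 + 3y^3 - y^4) gives running coefficients 1,2,1,6,5,3,12,3,3,10,-1,1 for degrees 0…11.
Finally multiplying by (1 + y^2)^3, the product of all factors after the first has coefficients 1,2,4,12,11,27,31,32,55,34,49,43 for degrees 0…11.
[y^11] = 2·43 + 2·49 + 1·34 = 218.

218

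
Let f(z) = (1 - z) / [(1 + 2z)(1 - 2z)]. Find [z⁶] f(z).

64

Partial fractions give a closed form: a_n = (3/4)·(-2)^n + (1/4)·2^n.
At n = 6: a_6 = 64.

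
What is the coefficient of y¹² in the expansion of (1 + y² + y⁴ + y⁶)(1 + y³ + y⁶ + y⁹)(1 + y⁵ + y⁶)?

(1 + y² + y⁴ + y⁶) has coefficients 1,0,1,0,1,0,1 for degrees 0…6.
(1 + y³ + y⁶ + y⁹) has coefficients 1,0,0,1,0,0,1,0,0,1,0,0,0 for degrees 0…12.
Finally multiplying by (1 + y⁵ + y⁶), the product of all factors after the first has coefficients 1,0,0,1,0,1,2,0,1,2,0,1,1 for degrees 0…12.
[y¹²] = 1·1 + 1·0 + 1·1 + 1·2 = 4.

4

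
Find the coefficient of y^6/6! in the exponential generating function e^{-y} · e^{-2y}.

729

The EGF product rule gives c_6 = Σ_{k_1+k_2=6} C(6; k_1,k_2) · ∏ g_i(k_i), where e^{-y} gives (-1)^k; e^{-2y} gives (-2)^k.
g_1(k) for k = 0…6: 1, -1, 1, -1, 1, -1, 1.
g_2(k) for k = 0…6: 1, -2, 4, -8, 16, -32, 64.
c_6 = Σ_k C(6,k)·g_1(k)·g_2(6−k) = 1·1·64 + 6·(-1)·(-32) + 15·1·16 + 20·(-1)·(-8) + 15·1·4 + 6·(-1)·(-2) + 1·1·1 = 64 + 192 + 240 + 160 + 60 + 12 + 1 = 729.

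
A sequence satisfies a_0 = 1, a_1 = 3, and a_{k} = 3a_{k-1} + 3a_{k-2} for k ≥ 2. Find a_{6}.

2457

The ordinary generating function has denominator 1 - 3t - 3t^2.
Iterating the recurrence: a_0,…,a_{6} = 1, 3, 12, 45, 171, 648, 2457.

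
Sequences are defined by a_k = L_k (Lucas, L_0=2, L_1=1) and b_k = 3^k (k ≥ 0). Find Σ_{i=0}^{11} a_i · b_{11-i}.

This is [x^11] in the product of the two ordinary generating functions.
Σ = 2·177147 + 1·59049 + 3·19683 + 4·6561 + 7·2187 + 11·729 + 18·243 + 29·81 + 47·27 + 76·9 + 123·3 + 199·1 = 531208.

531208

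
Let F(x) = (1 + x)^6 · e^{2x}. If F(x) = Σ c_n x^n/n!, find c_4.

2248

The EGF product rule gives c_4 = Σ_{k_1+k_2=4} C(4; k_1,k_2) · ∏ g_i(k_i), where (1+x)^6 gives the falling factorial (6)_k; e^{2x} gives (2)^k.
g_1(k) for k = 0…4: 1, 6, 30, 120, 360.
g_2(k) for k = 0…4: 1, 2, 4, 8, 16.
c_4 = Σ_k C(4,k)·g_1(k)·g_2(4−k) = 1·1·16 + 4·6·8 + 6·30·4 + 4·120·2 + 1·360·1 = 16 + 192 + 720 + 960 + 360 = 2248.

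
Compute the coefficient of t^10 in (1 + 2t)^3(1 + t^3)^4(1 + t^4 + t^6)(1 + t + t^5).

(1 + 2t)^3 has coefficients 1,6,12,8 for degrees 0…3.
(1 + t^3)^4 has coefficients 1,0,0,4,0,0,6,0,0,4,0 for degrees 0…10.
Multiplying by (1 + t^4 + t^6) gives running coefficients 1,0,0,4,1,0,7,4,0,8,6 for degrees 0…10.
Finally multiplying by (1 + t + t^5), the product of all factors after the first has coefficients 1,1,0,4,5,2,7,11,8,9,14 for degrees 0…10.
[t^10] = 1·14 + 6·9 + 12·8 + 8·11 = 252.

252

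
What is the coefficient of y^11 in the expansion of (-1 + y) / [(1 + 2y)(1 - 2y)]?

1024

The denominator gives the recurrence a_n = 4a_(n−2) for n ≥ 2; the numerator fixes a_0 = -1, a_1 = 1.
Iterating: -1, 1, -4, 4, -16, 16, -64, 64, -256, 256, -1024, 1024, so a_11 = 1024.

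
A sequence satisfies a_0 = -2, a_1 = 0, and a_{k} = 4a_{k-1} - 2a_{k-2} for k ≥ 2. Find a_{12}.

1039232

The ordinary generating function has denominator 1 - 4t + 2t^2.
Iterating the recurrence: a_0,…,a_{12} = -2, 0, 4, 16, 56, 192, 656, 2240, 7648, 26112, 89152, 304384, 1039232.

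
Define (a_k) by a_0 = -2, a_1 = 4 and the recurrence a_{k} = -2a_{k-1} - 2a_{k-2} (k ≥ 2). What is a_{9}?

64

The ordinary generating function has denominator 1 + 2z + 2z^2.
Iterating the recurrence: a_0,…,a_{9} = -2, 4, -4, 0, 8, -16, 16, 0, -32, 64.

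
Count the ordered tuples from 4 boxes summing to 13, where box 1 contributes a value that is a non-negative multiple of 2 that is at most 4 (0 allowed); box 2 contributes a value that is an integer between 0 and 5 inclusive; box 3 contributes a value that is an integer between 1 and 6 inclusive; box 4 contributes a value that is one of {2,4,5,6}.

49

The generating function for the choices is (1 + z² + z⁴)·(1 + z + z² + z³ + z⁴ + z⁵)·(z + z² + z³ + z⁴ + z⁵ + z⁶)·(z² + z⁴ + z⁵ + z⁶); the count is [z¹³].
(1 + z² + z⁴) has coefficients 1,0,1,0,1 for degrees 0…4.
(1 + z + z² + z³ + z⁴ + z⁵) has coefficients 1,1,1,1,1,1,0,0,0,0,0,0,0,0 for degrees 0…13.
Multiplying by (z + z² + z³ + z⁴ + z⁵ + z⁶) gives running coefficients 0,1,2,3,4,5,6,5,4,3,2,1,0,0 for degrees 0…13.
Finally multiplying by (z² + z⁴ + z⁵ + z⁶), the product of all factors after the first has coefficients 0,0,0,1,2,4,7,11,15,17,19,19,17,13 for degrees 0…13.
[z¹³] = 1·13 + 1·19 + 1·17 = 49.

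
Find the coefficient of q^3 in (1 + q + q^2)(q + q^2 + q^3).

(1 + q + q^2) has coefficients 1,1,1 for degrees 0…2.
(q + q^2 + q^3) has coefficients 0,1,1,1 for degrees 0…3.
[q^3] = 1·1 + 1·1 + 1·1 = 3.

3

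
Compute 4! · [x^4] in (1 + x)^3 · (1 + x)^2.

The EGF product rule gives c_4 = Σ_{k_1+k_2=4} C(4; k_1,k_2) · ∏ g_i(k_i), where (1+x)^3 gives the falling factorial (3)_k; (1+x)^2 gives the falling factorial (2)_k.
g_1(k) for k = 0…4: 1, 3, 6, 6, 0.
g_2(k) for k = 0…4: 1, 2, 2, 0, 0.
c_4 = Σ_k C(4,k)·g_1(k)·g_2(4−k) = 6·6·2 + 4·6·2 = 72 + 48 = 120.

120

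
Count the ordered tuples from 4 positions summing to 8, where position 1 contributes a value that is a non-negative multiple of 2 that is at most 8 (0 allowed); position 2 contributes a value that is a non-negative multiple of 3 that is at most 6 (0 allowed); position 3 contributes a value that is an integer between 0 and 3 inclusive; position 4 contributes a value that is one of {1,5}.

8

The generating function for the choices is (1 + q² + q⁴ + q⁶ + q⁸)·(1 + q³ + q⁶)·(1 + q + q² + q³)·(q + q⁵); the count is [q⁸].
(1 + q² + q⁴ + q⁶ + q⁸) has coefficients 1,0,1,0,1,0,1,0,1 for degrees 0…8.
(1 + q³ + q⁶) has coefficients 1,0,0,1,0,0,1,0,0 for degrees 0…8.
Multiplying by (1 + q + q² + q³) gives running coefficients 1,1,1,2,1,1,2,1,1 for degrees 0…8.
Finally multiplying by (q + q⁵), the product of all factors after the first has coefficients 0,1,1,1,2,2,2,3,3 for degrees 0…8.
[q⁸] = 1·3 + 1·2 + 1·2 + 1·1 + 1·0 = 8.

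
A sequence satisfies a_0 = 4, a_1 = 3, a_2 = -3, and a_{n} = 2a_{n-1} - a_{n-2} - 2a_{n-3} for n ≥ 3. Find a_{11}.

The ordinary generating function has denominator 1 - 2q + q^2 + 2q^3.
Iterating the recurrence: a_0,…,a_{11} = 4, 3, -3, -17, -37, -51, -31, 63, 259, 517, 649, 263.

263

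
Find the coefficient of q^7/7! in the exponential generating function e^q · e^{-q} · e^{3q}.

2187

The EGF product rule gives c_7 = Σ_{k_1+k_2+k_3=7} C(7; k_1,k_2,k_3) · ∏ g_i(k_i), where e^q gives (1)^k; e^{-q} gives (-1)^k; e^{3q} gives (3)^k.
g_1(k) for k = 0…7: 1, 1, 1, 1, 1, 1, 1, 1.
g_2(k) for k = 0…7: 1, -1, 1, -1, 1, -1, 1, -1.
g_3(k) for k = 0…7: 1, 3, 9, 27, 81, 243, 729, 2187.
First combine the last two factors: h(k) = Σ_j C(k,j)·g_2(j)·g_3(k−j) for k = 0…7: 1, 2, 4, 8, 16, 32, 64, 128.
c_7 = Σ_k C(7,k)·g_1(k)·h(7−k) = 1·1·128 + 7·1·64 + 21·1·32 + 35·1·16 + 35·1·8 + 21·1·4 + 7·1·2 + 1·1·1 = 128 + 448 + 672 + 560 + 280 + 84 + 14 + 1 = 2187.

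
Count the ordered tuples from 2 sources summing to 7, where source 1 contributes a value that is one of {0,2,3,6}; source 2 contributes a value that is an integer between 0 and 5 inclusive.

The generating function for the choices is (1 + q^2 + q^3 + q^6)·(1 + q + q^2 + q^3 + q^4 + q^5); the count is [q^7].
(1 + q^2 + q^3 + q^6) has coefficients 1,0,1,1,0,0,1 for degrees 0…6.
(1 + q + q^2 + q^3 + q^4 + q^5) has coefficients 1,1,1,1,1,1,0,0 for degrees 0…7.
[q^7] = 1·0 + 1·1 + 1·1 + 1·1 = 3.

3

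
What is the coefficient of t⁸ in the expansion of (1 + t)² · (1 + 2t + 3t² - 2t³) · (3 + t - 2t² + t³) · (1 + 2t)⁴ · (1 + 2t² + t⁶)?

1324

(1 + t)² has coefficients 1,2,1 for degrees 0…2.
(1 + 2t + 3t² - 2t³) has coefficients 1,2,3,-2,0,0,0,0,0 for degrees 0…8.
Multiplying by (3 + t - 2t² + t³) gives running coefficients 3,7,9,-6,-6,7,-2,0,0 for degrees 0…8.
Multiplying by (1 + 2t)⁴ gives running coefficients 3,31,137,330,434,215,-138,-136,80 for degrees 0…8.
Finally multiplying by (1 + 2t² + t⁶), the product of all factors after the first has coefficients 3,31,143,392,708,875,733,325,-59 for degrees 0…8.
[t⁸] = 1·(-59) + 2·325 + 1·733 = 1324.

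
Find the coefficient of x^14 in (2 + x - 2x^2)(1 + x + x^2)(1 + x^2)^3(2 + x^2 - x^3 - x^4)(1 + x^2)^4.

-136

(2 + x - 2x^2) has coefficients 2,1,-2 for degrees 0…2.
(1 + x + x^2) has coefficients 1,1,1,0,0,0,0,0,0,0,0,0,0,0,0 for degrees 0…14.
Multiplying by (1 + x^2)^3 gives running coefficients 1,1,4,3,6,3,4,1,1,0,0,0,0,0,0 for degrees 0…14.
Multiplying by (2 + x^2 - x^3 - x^4) gives running coefficients 2,2,9,6,14,4,7,-4,-3,-6,-4,-2,-1,0,0 for degrees 0…14.
Finally multiplying by (1 + x^2)^4, the product of all factors after the first has coefficients 2,2,17,14,62,40,125,56,147,28,91,-28,7,-56,-33 for degrees 0…14.
[x^14] = 2·(-33) + 1·(-56) − 2·7 = -136.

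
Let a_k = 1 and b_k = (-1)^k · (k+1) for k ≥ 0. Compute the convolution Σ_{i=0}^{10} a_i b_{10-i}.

The convolution is the x^10 coefficient of A(x)B(x).
Σ = 1·11 + 1·(-10) + 1·9 + 1·(-8) + 1·7 + 1·(-6) + 1·5 + 1·(-4) + 1·3 + 1·(-2) + 1·1 = 6.

6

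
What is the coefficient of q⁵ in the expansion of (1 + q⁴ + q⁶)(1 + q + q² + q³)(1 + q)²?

4

(1 + q⁴ + q⁶) has coefficients 1,0,0,0,1,0 for degrees 0…5.
(1 + q + q² + q³) has coefficients 1,1,1,1,0,0 for degrees 0…5.
Finally multiplying by (1 + q)², the product of all factors after the first has coefficients 1,3,4,4,3,1 for degrees 0…5.
[q⁵] = 1·1 + 1·3 = 4.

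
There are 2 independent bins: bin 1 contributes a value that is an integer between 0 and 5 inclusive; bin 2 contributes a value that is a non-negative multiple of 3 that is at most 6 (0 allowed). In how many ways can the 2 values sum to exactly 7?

2

The generating function for the choices is (1 + t + t² + t³ + t⁴ + t⁵)·(1 + t³ + t⁶); the count is [t⁷].
(1 + t + t² + t³ + t⁴ + t⁵) has coefficients 1,1,1,1,1,1 for degrees 0…5.
(1 + t³ + t⁶) has coefficients 1,0,0,1,0,0,1,0 for degrees 0…7.
[t⁷] = 1·0 + 1·1 + 1·0 + 1·0 + 1·1 + 1·0 = 2.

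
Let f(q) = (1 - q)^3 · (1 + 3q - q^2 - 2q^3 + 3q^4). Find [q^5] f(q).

-14

(1 - q)^3 has coefficients 1,-3,3,-1 for degrees 0…3.
(1 + 3q - q^2 - 2q^3 + 3q^4) has coefficients 1,3,-1,-2,3,0 for degrees 0…5.
[q^5] = 1·0 − 3·3 + 3·(-2) − 1·(-1) = -14.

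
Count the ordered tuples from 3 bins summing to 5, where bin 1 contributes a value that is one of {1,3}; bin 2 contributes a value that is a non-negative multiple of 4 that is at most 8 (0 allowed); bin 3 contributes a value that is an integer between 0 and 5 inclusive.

The generating function for the choices is (y + y³)·(1 + y⁴ + y⁸)·(1 + y + y² + y³ + y⁴ + y⁵); the count is [y⁵].
(y + y³) has coefficients 0,1,0,1 for degrees 0…3.
(1 + y⁴ + y⁸) has coefficients 1,0,0,0,1,0 for degrees 0…5.
Finally multiplying by (1 + y + y² + y³ + y⁴ + y⁵), the product of all factors after the first has coefficients 1,1,1,1,2,2 for degrees 0…5.
[y⁵] = 1·2 + 1·1 = 3.

3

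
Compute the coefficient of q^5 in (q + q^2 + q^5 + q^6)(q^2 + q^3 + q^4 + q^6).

(q + q^2 + q^5 + q^6) has coefficients 0,1,1,0,0,1 for degrees 0…5.
(q^2 + q^3 + q^4 + q^6) has coefficients 0,0,1,1,1,0 for degrees 0…5.
[q^5] = 1·1 + 1·1 + 1·0 = 2.

2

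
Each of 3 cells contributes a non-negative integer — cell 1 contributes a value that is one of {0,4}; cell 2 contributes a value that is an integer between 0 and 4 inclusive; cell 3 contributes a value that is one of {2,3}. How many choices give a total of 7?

3

The generating function for the choices is (1 + q⁴)·(1 + q + q² + q³ + q⁴)·(q² + q³); the count is [q⁷].
(1 + q⁴) has coefficients 1,0,0,0,1 for degrees 0…4.
(1 + q + q² + q³ + q⁴) has coefficients 1,1,1,1,1,0,0,0 for degrees 0…7.
Finally multiplying by (q² + q³), the product of all factors after the first has coefficients 0,0,1,2,2,2,2,1 for degrees 0…7.
[q⁷] = 1·1 + 1·2 = 3.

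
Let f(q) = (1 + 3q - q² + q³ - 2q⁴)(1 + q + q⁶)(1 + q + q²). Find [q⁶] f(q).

-2

(1 + 3q - q² + q³ - 2q⁴) has coefficients 1,3,-1,1,-2 for degrees 0…4.
(1 + q + q⁶) has coefficients 1,1,0,0,0,0,1 for degrees 0…6.
Finally multiplying by (1 + q + q²), the product of all factors after the first has coefficients 1,2,2,1,0,0,1 for degrees 0…6.
[q⁶] = 1·1 + 3·0 − 1·0 + 1·1 − 2·2 = -2.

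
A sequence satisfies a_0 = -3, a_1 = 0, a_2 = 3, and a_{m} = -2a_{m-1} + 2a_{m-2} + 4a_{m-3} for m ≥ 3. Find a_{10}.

The ordinary generating function has denominator 1 + 2y - 2y^2 - 4y^3.
Iterating the recurrence: a_0,…,a_{10} = -3, 0, 3, -18, 42, -108, 228, -504, 1032, -2160, 4368.

4368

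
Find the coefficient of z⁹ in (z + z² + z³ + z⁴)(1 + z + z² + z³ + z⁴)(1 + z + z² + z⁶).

(z + z² + z³ + z⁴) has coefficients 0,1,1,1,1 for degrees 0…4.
(1 + z + z² + z³ + z⁴) has coefficients 1,1,1,1,1,0,0,0,0,0 for degrees 0…9.
Finally multiplying by (1 + z + z² + z⁶), the product of all factors after the first has coefficients 1,2,3,3,3,2,2,1,1,1 for degrees 0…9.
[z⁹] = 1·1 + 1·1 + 1·2 + 1·2 = 6.

6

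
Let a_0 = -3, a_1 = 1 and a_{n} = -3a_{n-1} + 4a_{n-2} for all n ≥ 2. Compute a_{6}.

The ordinary generating function has denominator 1 + 3z - 4z^2.
Iterating the recurrence: a_0,…,a_{6} = -3, 1, -15, 49, -207, 817, -3279.

-3279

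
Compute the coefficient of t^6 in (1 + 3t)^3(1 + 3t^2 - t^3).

-27

(1 + 3t)^3 has coefficients 1,9,27,27 for degrees 0…3.
(1 + 3t^2 - t^3) has coefficients 1,0,3,-1,0,0,0 for degrees 0…6.
[t^6] = 1·0 + 9·0 + 27·0 + 27·(-1) = -27.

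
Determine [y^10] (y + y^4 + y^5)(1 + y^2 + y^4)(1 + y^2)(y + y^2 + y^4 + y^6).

7

(y + y^4 + y^5) has coefficients 0,1,0,0,1,1 for degrees 0…5.
(1 + y^2 + y^4) has coefficients 1,0,1,0,1,0,0,0,0,0,0 for degrees 0…10.
Multiplying by (1 + y^2) gives running coefficients 1,0,2,0,2,0,1,0,0,0,0 for degrees 0…10.
Finally multiplying by (y + y^2 + y^4 + y^6), the product of all factors after the first has coefficients 0,1,1,2,3,2,5,1,5,0,3 for degrees 0…10.
[y^10] = 1·0 + 1·5 + 1·2 = 7.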